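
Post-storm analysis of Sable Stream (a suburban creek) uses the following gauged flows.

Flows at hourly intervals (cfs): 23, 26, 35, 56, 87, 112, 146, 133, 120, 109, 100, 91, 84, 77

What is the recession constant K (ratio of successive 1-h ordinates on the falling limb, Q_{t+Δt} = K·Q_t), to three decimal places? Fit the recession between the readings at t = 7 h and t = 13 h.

K ≈ 0.913

Using the recession-limb readings at t = 7 h and t = 13 h: Q falls from 133 to 77 cfs over 6 intervals.
K = (Q₂/Q₁)^(1/6) = (77/133)^(1/6) = 0.913.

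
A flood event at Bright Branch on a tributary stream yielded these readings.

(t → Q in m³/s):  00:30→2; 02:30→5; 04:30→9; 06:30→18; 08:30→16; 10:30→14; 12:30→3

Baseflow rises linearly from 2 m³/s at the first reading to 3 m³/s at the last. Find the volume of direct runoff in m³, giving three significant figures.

Direct-runoff ordinates (Q − Q_b): 0.00, 2.83, 6.67, 15.50, 13.33, 11.17, 0.00 m³/s.
ΣQ_DR = 49.50 m³/s.
With Δt = 2 h = 7200 s, V = ΣQ_DR · Δt = 49.50 × 7200 = 3.56 × 10^5 m³.

V ≈ 3.56 × 10^5 m³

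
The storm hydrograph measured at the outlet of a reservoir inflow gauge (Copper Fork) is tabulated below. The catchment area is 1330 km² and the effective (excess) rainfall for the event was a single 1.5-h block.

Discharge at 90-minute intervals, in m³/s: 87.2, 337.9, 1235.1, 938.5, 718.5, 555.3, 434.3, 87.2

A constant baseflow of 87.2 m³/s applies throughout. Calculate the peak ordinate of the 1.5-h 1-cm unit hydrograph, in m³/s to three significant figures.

U_p ≈ 765 m³/s

Direct runoff: 0.0, 250.7, 1147.9, 851.3, 631.3, 468.1, 347.1, 0.0 m³/s; ΣQ_DR = 3696 m³/s, peak = 1147.9 m³/s.
Runoff depth d = ΣQ_DR·Δt / A = 3696 × 5400 / (1330 km²) = 15.01 mm.
The 1-cm UH is the DRH scaled by (10 mm)/d, so U_p = 1147.9 × 10/15.01 = 765 m³/s.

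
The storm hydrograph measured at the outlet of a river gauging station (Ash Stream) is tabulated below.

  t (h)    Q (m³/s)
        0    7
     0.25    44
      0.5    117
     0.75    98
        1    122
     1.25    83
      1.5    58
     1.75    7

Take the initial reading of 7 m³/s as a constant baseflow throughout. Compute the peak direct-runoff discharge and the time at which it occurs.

Subtracting baseflow gives direct-runoff ordinates: 0.0, 37.0, 110.0, 91.0, 115.0, 76.0, 51.0, 0.0 m³/s.
The maximum is 115.0 m³/s, occurring at the reading for t = 1 h.

Q_p = 115.0 m³/s at t = 1 h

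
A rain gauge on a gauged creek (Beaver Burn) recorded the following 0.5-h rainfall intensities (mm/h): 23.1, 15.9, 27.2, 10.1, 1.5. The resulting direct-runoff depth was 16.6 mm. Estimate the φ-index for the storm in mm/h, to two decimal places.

φ ≈ 11.00 mm/h

Only the 3 blocks with intensity above φ contribute runoff: 23.1, 15.9, 27.2 mm/h.
Σ(I−φ)·Δt = d  ⇒  (23.1+15.9+27.2 − 3φ)·0.5 = 16.6
φ = (66.20 − 16.6/0.5) / 3 = 11.00 mm/h.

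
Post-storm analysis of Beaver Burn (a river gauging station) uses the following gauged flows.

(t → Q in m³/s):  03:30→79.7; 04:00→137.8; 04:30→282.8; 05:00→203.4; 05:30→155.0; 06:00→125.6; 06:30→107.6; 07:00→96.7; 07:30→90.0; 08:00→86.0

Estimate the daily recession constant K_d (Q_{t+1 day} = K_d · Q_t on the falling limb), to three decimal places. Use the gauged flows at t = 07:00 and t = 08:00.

K_d ≈ 0.060

Between t = 07:00 and t = 08:00 the flow falls from 96.7 to 86.0 m³/s over 2×0.5 h = 1 h.
Per-interval ratio K = (86.0/96.7)^(1/2) = 0.9431; K_d = K^(24/0.5) = 0.060.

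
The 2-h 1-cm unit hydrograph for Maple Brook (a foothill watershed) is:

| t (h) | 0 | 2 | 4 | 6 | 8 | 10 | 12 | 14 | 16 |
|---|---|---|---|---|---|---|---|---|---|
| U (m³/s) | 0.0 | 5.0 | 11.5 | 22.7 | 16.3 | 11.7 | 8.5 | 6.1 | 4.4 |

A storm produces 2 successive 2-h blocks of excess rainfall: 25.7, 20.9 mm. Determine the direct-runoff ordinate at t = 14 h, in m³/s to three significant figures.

By discrete convolution, Q_j = Σ (P_i / 10 mm) · U_{j−i}.
At t = 14 h (j=7): Q = (25.7/10)·6.1 + (20.9/10)·8.5 = 33.4 m³/s.

Q ≈ 33.4 m³/s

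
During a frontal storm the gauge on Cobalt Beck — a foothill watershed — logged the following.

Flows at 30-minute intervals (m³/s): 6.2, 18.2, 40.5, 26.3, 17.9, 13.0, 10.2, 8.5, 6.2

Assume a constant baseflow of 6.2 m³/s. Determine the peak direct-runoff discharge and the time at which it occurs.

Q_p = 34.3 m³/s at t = 1 h

Subtracting baseflow gives direct-runoff ordinates: 0.0, 12.0, 34.3, 20.1, 11.7, 6.8, 4.0, 2.3, 0.0 m³/s.
The maximum is 34.3 m³/s, occurring at the reading for t = 1 h.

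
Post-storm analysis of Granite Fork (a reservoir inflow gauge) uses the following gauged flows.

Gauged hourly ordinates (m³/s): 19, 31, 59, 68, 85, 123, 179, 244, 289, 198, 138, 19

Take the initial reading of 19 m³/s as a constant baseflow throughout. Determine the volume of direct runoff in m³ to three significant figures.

V ≈ 4.41 × 10^6 m³

Direct-runoff ordinates (Q − Q_b): 0.0, 12.0, 40.0, 49.0, 66.0, 104.0, 160.0, 225.0, 270.0, 179.0, 119.0, 0.0 m³/s.
ΣQ_DR = 1224 m³/s.
With Δt = 1 h = 3600 s, V = ΣQ_DR · Δt = 1224 × 3600 = 4.41 × 10^6 m³.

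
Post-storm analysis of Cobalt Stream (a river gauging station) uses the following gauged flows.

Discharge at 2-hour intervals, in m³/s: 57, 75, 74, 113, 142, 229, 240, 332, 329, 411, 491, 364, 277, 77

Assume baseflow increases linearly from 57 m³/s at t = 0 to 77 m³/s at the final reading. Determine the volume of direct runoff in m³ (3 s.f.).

Direct-runoff ordinates (Q − Q_b): 0.00, 16.46, 13.92, 51.38, 78.85, 164.31, 173.77, 264.23, 259.69, 340.15, 418.62, 290.08, 201.54, 0.00 m³/s.
ΣQ_DR = 2273 m³/s.
With Δt = 2 h = 7200 s, V = ΣQ_DR · Δt = 2273 × 7200 = 1.64 × 10^7 m³.

V ≈ 1.64 × 10^7 m³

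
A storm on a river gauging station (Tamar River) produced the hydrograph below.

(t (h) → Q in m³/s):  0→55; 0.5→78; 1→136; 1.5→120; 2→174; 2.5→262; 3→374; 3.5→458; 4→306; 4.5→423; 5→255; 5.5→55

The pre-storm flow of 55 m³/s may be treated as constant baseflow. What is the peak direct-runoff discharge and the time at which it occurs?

Q_p = 403.0 m³/s at t = 3.5 h

Subtracting baseflow gives direct-runoff ordinates: 0.0, 23.0, 81.0, 65.0, 119.0, 207.0, 319.0, 403.0, 251.0, 368.0, 200.0, 0.0 m³/s.
The maximum is 403.0 m³/s, occurring at the reading for t = 3.5 h.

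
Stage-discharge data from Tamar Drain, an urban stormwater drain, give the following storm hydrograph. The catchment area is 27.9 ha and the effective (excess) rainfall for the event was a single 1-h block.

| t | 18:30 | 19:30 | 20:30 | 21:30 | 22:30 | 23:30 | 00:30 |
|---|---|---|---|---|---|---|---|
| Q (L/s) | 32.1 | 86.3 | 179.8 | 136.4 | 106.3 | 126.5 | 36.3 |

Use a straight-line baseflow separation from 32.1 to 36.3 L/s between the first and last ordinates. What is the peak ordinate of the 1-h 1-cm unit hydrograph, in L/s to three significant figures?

U_p ≈ 244 L/s

Direct runoff: 0.00, 53.50, 146.30, 102.20, 71.40, 90.90, 0.00 L/s; ΣQ_DR = 464.3 L/s, peak = 146.30 L/s.
Runoff depth d = ΣQ_DR·Δt / A = 464.3 × 3600 / (27.9 ha) = 5.991 mm.
The 1-cm UH is the DRH scaled by (10 mm)/d, so U_p = 146.30 × 10/5.991 = 244 L/s.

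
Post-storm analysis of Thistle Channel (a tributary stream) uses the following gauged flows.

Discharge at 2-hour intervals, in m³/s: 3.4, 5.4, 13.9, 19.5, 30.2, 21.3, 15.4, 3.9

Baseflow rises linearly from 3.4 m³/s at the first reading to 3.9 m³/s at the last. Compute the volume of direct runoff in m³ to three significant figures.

V ≈ 6.03 × 10^5 m³

Direct-runoff ordinates (Q − Q_b): 0.00, 1.93, 10.36, 15.89, 26.51, 17.54, 11.57, 0.00 m³/s.
ΣQ_DR = 83.80 m³/s.
With Δt = 2 h = 7200 s, V = ΣQ_DR · Δt = 83.80 × 7200 = 6.03 × 10^5 m³.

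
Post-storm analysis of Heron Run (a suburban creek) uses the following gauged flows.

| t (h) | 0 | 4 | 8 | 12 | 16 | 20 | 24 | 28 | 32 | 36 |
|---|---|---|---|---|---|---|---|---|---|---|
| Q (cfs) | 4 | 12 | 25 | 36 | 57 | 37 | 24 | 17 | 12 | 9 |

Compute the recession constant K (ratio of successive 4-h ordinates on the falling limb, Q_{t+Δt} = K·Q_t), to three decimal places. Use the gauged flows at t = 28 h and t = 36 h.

K ≈ 0.728

Using the recession-limb readings at t = 28 h and t = 36 h: Q falls from 17 to 9 cfs over 2 intervals.
K = (Q₂/Q₁)^(1/2) = (9/17)^(1/2) = 0.728.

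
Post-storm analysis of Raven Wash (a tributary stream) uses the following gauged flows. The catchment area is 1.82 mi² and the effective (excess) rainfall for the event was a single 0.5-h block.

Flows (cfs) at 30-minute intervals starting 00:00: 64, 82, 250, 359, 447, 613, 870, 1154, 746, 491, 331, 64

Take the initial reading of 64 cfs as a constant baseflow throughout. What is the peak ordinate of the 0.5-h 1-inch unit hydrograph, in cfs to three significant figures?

Direct runoff: 0.0, 18.0, 186.0, 295.0, 383.0, 549.0, 806.0, 1090.0, 682.0, 427.0, 267.0, 0.0 cfs; ΣQ_DR = 4703 cfs, peak = 1090.0 cfs.
Runoff depth d = ΣQ_DR·Δt / A = 4703 × 1800 / (1.82 mi²) = 2.002 in.
The 1-inch UH is the DRH scaled by (1 in)/d, so U_p = 1090.0 × 1/2.002 = 544 cfs.

U_p ≈ 544 cfs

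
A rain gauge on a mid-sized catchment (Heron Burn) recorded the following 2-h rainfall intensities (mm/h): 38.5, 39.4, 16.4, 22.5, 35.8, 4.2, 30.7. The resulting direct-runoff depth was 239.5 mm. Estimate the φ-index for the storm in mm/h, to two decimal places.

Only the 6 blocks with intensity above φ contribute runoff: 38.5, 39.4, 16.4, 22.5, 35.8, 30.7 mm/h.
Σ(I−φ)·Δt = d  ⇒  (38.5+39.4+16.4+22.5+35.8+30.7 − 6φ)·2 = 239.5
φ = (183.3 − 239.5/2) / 6 = 10.59 mm/h.

φ ≈ 10.59 mm/h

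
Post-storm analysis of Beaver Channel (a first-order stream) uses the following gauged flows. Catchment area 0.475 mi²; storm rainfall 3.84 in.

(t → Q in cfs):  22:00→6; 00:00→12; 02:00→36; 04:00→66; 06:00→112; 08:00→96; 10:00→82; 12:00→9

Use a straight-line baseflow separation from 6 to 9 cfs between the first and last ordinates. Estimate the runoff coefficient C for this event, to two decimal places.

ΣQ_DR = 359.0 cfs; V = ΣQ_DR·Δt = 2.585 × 10^6 ft³.
Runoff depth d = V / A = 2.342 in.
C = d / P = 2.342 / 3.84 = 0.61.

C ≈ 0.61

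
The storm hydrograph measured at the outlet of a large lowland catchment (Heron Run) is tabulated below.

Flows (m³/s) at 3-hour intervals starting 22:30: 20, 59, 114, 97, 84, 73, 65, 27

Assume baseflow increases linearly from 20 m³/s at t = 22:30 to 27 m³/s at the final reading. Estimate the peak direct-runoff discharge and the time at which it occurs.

Q_p = 92.00 m³/s at t = 04:30

Subtracting baseflow gives direct-runoff ordinates: 0.00, 38.00, 92.00, 74.00, 60.00, 48.00, 39.00, 0.00 m³/s.
The maximum is 92.00 m³/s, occurring at the reading for t = 04:30.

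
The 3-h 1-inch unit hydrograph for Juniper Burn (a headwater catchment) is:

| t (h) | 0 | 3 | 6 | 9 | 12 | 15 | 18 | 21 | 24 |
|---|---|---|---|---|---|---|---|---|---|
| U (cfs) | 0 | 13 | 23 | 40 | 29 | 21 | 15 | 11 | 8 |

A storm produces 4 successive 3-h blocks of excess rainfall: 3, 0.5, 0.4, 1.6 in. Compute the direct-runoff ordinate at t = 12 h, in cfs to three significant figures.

By discrete convolution, Q_j = Σ (P_i / 1 in) · U_{j−i}.
At t = 12 h (j=4): Q = (3/1)·29 + (0.5/1)·40 + (0.4/1)·23 + (1.6/1)·13 = 137 cfs.

Q ≈ 137 cfs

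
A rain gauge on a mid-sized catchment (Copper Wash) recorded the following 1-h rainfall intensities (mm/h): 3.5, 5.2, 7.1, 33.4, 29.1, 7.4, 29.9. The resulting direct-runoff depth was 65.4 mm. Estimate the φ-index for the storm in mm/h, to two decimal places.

Only the 3 blocks with intensity above φ contribute runoff: 33.4, 29.1, 29.9 mm/h.
Σ(I−φ)·Δt = d  ⇒  (33.4+29.1+29.9 − 3φ)·1 = 65.4
φ = (92.40 − 65.4/1) / 3 = 9.00 mm/h.

φ ≈ 9.00 mm/h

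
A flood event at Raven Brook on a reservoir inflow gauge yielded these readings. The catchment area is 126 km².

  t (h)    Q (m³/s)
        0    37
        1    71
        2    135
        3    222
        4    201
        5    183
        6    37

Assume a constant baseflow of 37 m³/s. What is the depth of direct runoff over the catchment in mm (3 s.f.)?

Direct runoff: 0.0, 34.0, 98.0, 185.0, 164.0, 146.0, 0.0 m³/s; ΣQ_DR = 627.0 m³/s.
V = ΣQ_DR · Δt = 627.0 × 3600 s = 2.257 × 10^6 m³.
Over A = 126 km², depth = V / A = 17.9 mm.

d ≈ 17.9 mm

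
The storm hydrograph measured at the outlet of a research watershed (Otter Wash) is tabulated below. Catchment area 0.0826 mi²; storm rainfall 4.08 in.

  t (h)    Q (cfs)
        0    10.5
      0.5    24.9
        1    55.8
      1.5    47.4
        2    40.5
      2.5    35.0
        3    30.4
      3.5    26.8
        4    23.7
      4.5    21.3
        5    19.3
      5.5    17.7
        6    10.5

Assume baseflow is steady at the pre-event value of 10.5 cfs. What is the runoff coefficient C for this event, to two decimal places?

C ≈ 0.52

ΣQ_DR = 227.3 cfs; V = ΣQ_DR·Δt = 4.091 × 10^5 ft³.
Runoff depth d = V / A = 2.132 in.
C = d / P = 2.132 / 4.08 = 0.52.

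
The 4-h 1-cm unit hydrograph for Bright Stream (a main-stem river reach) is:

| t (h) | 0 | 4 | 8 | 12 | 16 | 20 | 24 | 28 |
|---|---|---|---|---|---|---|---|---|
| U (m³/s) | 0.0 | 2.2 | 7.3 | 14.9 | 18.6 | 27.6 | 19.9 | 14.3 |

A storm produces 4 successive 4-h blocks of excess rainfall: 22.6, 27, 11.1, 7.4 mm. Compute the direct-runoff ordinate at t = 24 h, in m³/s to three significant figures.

By discrete convolution, Q_j = Σ (P_i / 10 mm) · U_{j−i}.
At t = 24 h (j=6): Q = (22.6/10)·19.9 + (27/10)·27.6 + (11.1/10)·18.6 + (7.4/10)·14.9 = 151 m³/s.

Q ≈ 151 m³/s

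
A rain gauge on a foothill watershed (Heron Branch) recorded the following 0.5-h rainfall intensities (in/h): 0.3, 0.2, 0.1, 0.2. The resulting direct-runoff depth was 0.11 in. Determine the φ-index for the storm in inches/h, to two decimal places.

Only the 3 blocks with intensity above φ contribute runoff: 0.3, 0.2, 0.2 in/h.
Σ(I−φ)·Δt = d  ⇒  (0.3+0.2+0.2 − 3φ)·0.5 = 0.11
φ = (0.7000 − 0.11/0.5) / 3 = 0.16 in/h.

φ ≈ 0.16 in/h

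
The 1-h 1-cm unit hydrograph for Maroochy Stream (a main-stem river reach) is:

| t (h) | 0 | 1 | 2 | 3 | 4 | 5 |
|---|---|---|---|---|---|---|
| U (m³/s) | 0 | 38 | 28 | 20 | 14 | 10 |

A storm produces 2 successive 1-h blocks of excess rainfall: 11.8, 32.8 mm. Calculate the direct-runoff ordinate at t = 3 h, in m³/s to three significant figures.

By discrete convolution, Q_j = Σ (P_i / 10 mm) · U_{j−i}.
At t = 3 h (j=3): Q = (11.8/10)·20 + (32.8/10)·28 = 115 m³/s.

Q ≈ 115 m³/s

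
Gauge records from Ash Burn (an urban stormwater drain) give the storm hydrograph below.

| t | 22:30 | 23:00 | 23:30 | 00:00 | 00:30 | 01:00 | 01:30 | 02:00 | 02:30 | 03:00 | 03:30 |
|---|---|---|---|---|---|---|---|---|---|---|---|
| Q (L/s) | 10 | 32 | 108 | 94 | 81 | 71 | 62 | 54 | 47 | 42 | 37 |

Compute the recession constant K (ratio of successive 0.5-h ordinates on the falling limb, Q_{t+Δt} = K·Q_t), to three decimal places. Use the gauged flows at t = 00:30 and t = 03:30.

K ≈ 0.878

Using the recession-limb readings at t = 00:30 and t = 03:30: Q falls from 81 to 37 L/s over 6 intervals.
K = (Q₂/Q₁)^(1/6) = (37/81)^(1/6) = 0.878.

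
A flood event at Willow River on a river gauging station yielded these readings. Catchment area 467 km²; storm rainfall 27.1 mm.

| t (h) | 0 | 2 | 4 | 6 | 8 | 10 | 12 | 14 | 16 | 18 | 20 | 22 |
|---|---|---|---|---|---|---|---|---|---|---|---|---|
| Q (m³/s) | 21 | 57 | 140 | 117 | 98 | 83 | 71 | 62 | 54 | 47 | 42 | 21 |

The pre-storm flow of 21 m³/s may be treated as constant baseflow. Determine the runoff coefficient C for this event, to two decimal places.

C ≈ 0.32

ΣQ_DR = 561.0 m³/s; V = ΣQ_DR·Δt = 4.039 × 10^6 m³.
Runoff depth d = V / A = 8.649 mm.
C = d / P = 8.649 / 27.1 = 0.32.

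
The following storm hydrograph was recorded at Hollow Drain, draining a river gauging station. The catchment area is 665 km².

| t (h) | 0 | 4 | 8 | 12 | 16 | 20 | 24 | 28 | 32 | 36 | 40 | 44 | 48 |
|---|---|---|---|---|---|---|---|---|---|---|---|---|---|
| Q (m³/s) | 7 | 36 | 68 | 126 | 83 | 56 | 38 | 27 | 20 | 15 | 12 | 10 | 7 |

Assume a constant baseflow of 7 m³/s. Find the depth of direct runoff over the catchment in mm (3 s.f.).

Direct runoff: 0.0, 29.0, 61.0, 119.0, 76.0, 49.0, 31.0, 20.0, 13.0, 8.0, 5.0, 3.0, 0.0 m³/s; ΣQ_DR = 414.0 m³/s.
V = ΣQ_DR · Δt = 414.0 × 14400 s = 5.962 × 10^6 m³.
Over A = 665 km², depth = V / A = 8.96 mm.

d ≈ 8.96 mm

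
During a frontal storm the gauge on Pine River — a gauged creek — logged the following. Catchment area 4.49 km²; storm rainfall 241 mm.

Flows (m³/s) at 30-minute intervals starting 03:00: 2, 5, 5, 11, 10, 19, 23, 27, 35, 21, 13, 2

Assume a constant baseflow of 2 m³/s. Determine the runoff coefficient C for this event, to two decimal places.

C ≈ 0.25

ΣQ_DR = 149.0 m³/s; V = ΣQ_DR·Δt = 2.682 × 10^5 m³.
Runoff depth d = V / A = 59.73 mm.
C = d / P = 59.73 / 241 = 0.25.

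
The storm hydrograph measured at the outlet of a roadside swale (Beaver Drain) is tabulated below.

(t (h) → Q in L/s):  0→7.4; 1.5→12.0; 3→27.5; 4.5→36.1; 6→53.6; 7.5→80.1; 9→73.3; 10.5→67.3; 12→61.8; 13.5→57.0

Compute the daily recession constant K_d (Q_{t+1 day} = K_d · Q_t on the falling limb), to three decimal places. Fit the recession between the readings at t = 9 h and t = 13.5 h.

Between t = 9 h and t = 13.5 h the flow falls from 73.3 to 57.0 L/s over 3×1.5 h = 4.5 h.
Per-interval ratio K = (57.0/73.3)^(1/3) = 0.9196; K_d = K^(24/1.5) = 0.261.

K_d ≈ 0.261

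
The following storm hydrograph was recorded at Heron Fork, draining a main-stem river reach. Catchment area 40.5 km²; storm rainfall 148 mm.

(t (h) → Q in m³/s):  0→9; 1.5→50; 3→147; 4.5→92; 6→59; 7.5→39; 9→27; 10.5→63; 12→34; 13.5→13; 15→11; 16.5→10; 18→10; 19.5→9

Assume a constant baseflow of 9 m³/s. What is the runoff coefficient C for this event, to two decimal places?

ΣQ_DR = 447.0 m³/s; V = ΣQ_DR·Δt = 2.414 × 10^6 m³.
Runoff depth d = V / A = 59.60 mm.
C = d / P = 59.60 / 148 = 0.40.

C ≈ 0.40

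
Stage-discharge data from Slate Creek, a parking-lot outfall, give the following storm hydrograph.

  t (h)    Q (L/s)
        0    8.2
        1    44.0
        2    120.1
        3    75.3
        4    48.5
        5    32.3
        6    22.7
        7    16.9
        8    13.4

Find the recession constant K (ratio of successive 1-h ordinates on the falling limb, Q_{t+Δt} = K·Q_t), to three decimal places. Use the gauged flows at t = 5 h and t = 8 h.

Using the recession-limb readings at t = 5 h and t = 8 h: Q falls from 32.3 to 13.4 L/s over 3 intervals.
K = (Q₂/Q₁)^(1/3) = (13.4/32.3)^(1/3) = 0.746.

K ≈ 0.746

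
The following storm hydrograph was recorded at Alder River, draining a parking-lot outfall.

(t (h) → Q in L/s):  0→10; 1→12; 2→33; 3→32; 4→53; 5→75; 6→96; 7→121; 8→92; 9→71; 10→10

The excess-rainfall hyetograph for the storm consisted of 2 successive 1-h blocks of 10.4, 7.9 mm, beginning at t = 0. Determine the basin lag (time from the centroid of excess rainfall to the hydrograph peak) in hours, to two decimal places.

t_L ≈ 6.07 h

Centroid of excess rainfall: t_c = Σ P_i·t̄_i / ΣP_i = 0.9317 h (block centres at 0.5, 1.5 h).
Hydrograph peak occurs at t = 7 h, so basin lag t_L = 7 − 0.9317 = 6.07 h.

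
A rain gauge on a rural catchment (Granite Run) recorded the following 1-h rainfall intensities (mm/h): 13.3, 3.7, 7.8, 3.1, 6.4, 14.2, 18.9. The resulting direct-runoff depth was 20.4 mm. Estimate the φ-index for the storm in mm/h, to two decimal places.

Only the 3 blocks with intensity above φ contribute runoff: 13.3, 14.2, 18.9 mm/h.
Σ(I−φ)·Δt = d  ⇒  (13.3+14.2+18.9 − 3φ)·1 = 20.4
φ = (46.40 − 20.4/1) / 3 = 8.67 mm/h.

φ ≈ 8.67 mm/h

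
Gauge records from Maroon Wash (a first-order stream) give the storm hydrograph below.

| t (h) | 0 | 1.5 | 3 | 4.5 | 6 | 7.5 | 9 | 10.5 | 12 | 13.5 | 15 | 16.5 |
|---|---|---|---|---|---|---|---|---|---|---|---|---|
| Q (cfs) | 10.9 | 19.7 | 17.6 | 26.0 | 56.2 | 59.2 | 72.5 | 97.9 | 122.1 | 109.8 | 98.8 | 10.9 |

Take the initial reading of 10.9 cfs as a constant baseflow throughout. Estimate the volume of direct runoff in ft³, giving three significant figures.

V ≈ 3.08 × 10^6 ft³

Direct-runoff ordinates (Q − Q_b): 0.0, 8.8, 6.7, 15.1, 45.3, 48.3, 61.6, 87.0, 111.2, 98.9, 87.9, 0.0 cfs.
ΣQ_DR = 570.8 cfs.
With Δt = 1.5 h = 5400 s, V = ΣQ_DR · Δt = 570.8 × 5400 = 3.08 × 10^6 ft³.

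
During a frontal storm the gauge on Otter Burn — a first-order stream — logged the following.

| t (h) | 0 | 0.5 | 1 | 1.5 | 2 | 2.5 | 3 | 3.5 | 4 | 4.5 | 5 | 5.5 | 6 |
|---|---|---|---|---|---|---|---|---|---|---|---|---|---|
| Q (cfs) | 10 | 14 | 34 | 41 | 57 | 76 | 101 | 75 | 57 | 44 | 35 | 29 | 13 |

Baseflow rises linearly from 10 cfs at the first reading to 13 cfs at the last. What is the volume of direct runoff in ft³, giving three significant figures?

Direct-runoff ordinates (Q − Q_b): 0.00, 3.75, 23.50, 30.25, 46.00, 64.75, 89.50, 63.25, 45.00, 31.75, 22.50, 16.25, 0.00 cfs.
ΣQ_DR = 436.5 cfs.
With Δt = 0.5 h = 1800 s, V = ΣQ_DR · Δt = 436.5 × 1800 = 7.86 × 10^5 ft³.

V ≈ 7.86 × 10^5 ft³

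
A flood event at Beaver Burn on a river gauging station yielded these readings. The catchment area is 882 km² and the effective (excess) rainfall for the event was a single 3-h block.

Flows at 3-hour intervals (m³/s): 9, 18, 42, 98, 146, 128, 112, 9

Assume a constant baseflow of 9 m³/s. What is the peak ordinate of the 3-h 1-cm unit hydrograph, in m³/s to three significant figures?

Direct runoff: 0.0, 9.0, 33.0, 89.0, 137.0, 119.0, 103.0, 0.0 m³/s; ΣQ_DR = 490.0 m³/s, peak = 137.0 m³/s.
Runoff depth d = ΣQ_DR·Δt / A = 490.0 × 10800 / (882 km²) = 6.000 mm.
The 1-cm UH is the DRH scaled by (10 mm)/d, so U_p = 137.0 × 10/6.000 = 228 m³/s.

U_p ≈ 228 m³/s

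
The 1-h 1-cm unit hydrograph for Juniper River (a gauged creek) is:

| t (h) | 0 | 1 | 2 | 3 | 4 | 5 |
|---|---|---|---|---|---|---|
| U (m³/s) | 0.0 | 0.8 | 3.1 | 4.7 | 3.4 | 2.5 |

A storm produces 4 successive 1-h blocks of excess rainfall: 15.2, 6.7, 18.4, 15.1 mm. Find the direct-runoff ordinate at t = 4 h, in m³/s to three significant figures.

By discrete convolution, Q_j = Σ (P_i / 10 mm) · U_{j−i}.
At t = 4 h (j=4): Q = (15.2/10)·3.4 + (6.7/10)·4.7 + (18.4/10)·3.1 + (15.1/10)·0.8 = 15.2 m³/s.

Q ≈ 15.2 m³/s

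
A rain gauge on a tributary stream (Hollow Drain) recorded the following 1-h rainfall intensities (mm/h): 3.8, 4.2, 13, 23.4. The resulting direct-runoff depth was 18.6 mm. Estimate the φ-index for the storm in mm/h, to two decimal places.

φ ≈ 8.90 mm/h

Only the 2 blocks with intensity above φ contribute runoff: 13, 23.4 mm/h.
Σ(I−φ)·Δt = d  ⇒  (13+23.4 − 2φ)·1 = 18.6
φ = (36.40 − 18.6/1) / 2 = 8.90 mm/h.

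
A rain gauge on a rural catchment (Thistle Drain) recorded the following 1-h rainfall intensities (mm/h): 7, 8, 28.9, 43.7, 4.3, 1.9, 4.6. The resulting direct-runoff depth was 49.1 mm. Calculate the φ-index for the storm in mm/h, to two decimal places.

φ ≈ 11.75 mm/h

Only the 2 blocks with intensity above φ contribute runoff: 28.9, 43.7 mm/h.
Σ(I−φ)·Δt = d  ⇒  (28.9+43.7 − 2φ)·1 = 49.1
φ = (72.60 − 49.1/1) / 2 = 11.75 mm/h.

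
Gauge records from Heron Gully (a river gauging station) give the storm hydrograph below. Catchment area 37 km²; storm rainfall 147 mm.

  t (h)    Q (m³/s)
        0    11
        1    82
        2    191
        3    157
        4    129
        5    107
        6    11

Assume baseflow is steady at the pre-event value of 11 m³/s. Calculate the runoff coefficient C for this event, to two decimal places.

C ≈ 0.40

ΣQ_DR = 611.0 m³/s; V = ΣQ_DR·Δt = 2.200 × 10^6 m³.
Runoff depth d = V / A = 59.45 mm.
C = d / P = 59.45 / 147 = 0.40.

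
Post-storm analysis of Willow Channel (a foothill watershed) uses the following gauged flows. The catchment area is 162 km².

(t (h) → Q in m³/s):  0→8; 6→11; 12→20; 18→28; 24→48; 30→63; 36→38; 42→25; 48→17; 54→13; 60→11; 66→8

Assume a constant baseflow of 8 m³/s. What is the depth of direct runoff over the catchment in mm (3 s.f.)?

d ≈ 25.9 mm

Direct runoff: 0.0, 3.0, 12.0, 20.0, 40.0, 55.0, 30.0, 17.0, 9.0, 5.0, 3.0, 0.0 m³/s; ΣQ_DR = 194.0 m³/s.
V = ΣQ_DR · Δt = 194.0 × 21600 s = 4.190 × 10^6 m³.
Over A = 162 km², depth = V / A = 25.9 mm.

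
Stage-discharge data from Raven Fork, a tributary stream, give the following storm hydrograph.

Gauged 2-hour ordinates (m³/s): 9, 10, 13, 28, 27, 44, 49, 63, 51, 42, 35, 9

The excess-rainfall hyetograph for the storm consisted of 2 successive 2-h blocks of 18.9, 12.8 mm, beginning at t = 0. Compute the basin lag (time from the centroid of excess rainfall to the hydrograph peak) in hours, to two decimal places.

Centroid of excess rainfall: t_c = Σ P_i·t̄_i / ΣP_i = 1.8076 h (block centres at 1, 3 h).
Hydrograph peak occurs at t = 14 h, so basin lag t_L = 14 − 1.8076 = 12.19 h.

t_L ≈ 12.19 h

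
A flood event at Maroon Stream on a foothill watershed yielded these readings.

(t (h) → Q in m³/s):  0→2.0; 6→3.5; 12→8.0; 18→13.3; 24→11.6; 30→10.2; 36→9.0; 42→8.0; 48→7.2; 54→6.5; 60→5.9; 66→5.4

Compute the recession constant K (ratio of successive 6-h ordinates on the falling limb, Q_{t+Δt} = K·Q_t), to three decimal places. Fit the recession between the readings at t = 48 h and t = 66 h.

K ≈ 0.909

Using the recession-limb readings at t = 48 h and t = 66 h: Q falls from 7.2 to 5.4 m³/s over 3 intervals.
K = (Q₂/Q₁)^(1/3) = (5.4/7.2)^(1/3) = 0.909.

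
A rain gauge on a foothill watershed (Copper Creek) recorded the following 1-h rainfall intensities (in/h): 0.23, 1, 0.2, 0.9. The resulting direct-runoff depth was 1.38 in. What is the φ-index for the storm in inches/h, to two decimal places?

Only the 2 blocks with intensity above φ contribute runoff: 1, 0.9 in/h.
Σ(I−φ)·Δt = d  ⇒  (1+0.9 − 2φ)·1 = 1.38
φ = (1.900 − 1.38/1) / 2 = 0.26 in/h.

φ ≈ 0.26 in/h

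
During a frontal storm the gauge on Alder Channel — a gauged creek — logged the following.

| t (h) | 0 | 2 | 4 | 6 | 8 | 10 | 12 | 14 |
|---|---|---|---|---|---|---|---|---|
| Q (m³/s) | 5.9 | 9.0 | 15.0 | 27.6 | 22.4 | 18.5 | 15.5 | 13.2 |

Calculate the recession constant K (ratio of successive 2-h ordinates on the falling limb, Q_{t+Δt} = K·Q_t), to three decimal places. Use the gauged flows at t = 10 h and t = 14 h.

Using the recession-limb readings at t = 10 h and t = 14 h: Q falls from 18.5 to 13.2 m³/s over 2 intervals.
K = (Q₂/Q₁)^(1/2) = (13.2/18.5)^(1/2) = 0.845.

K ≈ 0.845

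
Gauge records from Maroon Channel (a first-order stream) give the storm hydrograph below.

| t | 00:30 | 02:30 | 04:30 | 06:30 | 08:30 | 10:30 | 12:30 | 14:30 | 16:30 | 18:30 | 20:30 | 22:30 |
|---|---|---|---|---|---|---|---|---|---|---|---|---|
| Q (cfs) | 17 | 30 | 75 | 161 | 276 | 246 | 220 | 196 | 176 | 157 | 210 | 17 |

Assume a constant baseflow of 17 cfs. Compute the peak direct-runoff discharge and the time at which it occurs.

Q_p = 259.0 cfs at t = 08:30

Subtracting baseflow gives direct-runoff ordinates: 0.0, 13.0, 58.0, 144.0, 259.0, 229.0, 203.0, 179.0, 159.0, 140.0, 193.0, 0.0 cfs.
The maximum is 259.0 cfs, occurring at the reading for t = 08:30.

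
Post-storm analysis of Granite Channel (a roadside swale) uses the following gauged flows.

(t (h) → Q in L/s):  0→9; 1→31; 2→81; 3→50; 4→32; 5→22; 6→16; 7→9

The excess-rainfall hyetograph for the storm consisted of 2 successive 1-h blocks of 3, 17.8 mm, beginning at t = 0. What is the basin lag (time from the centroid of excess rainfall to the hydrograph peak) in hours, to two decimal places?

t_L ≈ 0.64 h

Centroid of excess rainfall: t_c = Σ P_i·t̄_i / ΣP_i = 1.3558 h (block centres at 0.5, 1.5 h).
Hydrograph peak occurs at t = 2 h, so basin lag t_L = 2 − 1.3558 = 0.64 h.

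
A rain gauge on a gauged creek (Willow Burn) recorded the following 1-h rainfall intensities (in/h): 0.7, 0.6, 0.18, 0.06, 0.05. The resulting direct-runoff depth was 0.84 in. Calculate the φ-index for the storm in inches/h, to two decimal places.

Only the 2 blocks with intensity above φ contribute runoff: 0.7, 0.6 in/h.
Σ(I−φ)·Δt = d  ⇒  (0.7+0.6 − 2φ)·1 = 0.84
φ = (1.300 − 0.84/1) / 2 = 0.23 in/h.

φ ≈ 0.23 in/h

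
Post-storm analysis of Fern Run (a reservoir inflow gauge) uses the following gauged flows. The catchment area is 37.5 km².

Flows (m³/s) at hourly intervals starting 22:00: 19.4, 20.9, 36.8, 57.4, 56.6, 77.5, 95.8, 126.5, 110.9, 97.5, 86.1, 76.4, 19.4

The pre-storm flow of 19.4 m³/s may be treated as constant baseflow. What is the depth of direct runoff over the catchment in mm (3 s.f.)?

d ≈ 60.4 mm

Direct runoff: 0.0, 1.5, 17.4, 38.0, 37.2, 58.1, 76.4, 107.1, 91.5, 78.1, 66.7, 57.0, 0.0 m³/s; ΣQ_DR = 629.0 m³/s.
V = ΣQ_DR · Δt = 629.0 × 3600 s = 2.264 × 10^6 m³.
Over A = 37.5 km², depth = V / A = 60.4 mm.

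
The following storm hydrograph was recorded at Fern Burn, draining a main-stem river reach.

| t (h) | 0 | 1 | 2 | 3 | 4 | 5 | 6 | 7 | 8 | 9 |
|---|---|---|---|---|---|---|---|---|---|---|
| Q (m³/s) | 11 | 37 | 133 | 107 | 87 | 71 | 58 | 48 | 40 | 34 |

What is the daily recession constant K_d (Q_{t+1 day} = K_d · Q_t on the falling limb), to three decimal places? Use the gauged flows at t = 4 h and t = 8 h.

K_d ≈ 0.009

Between t = 4 h and t = 8 h the flow falls from 87 to 40 m³/s over 4×1 h = 4 h.
Per-interval ratio K = (40/87)^(1/4) = 0.8234; K_d = K^(24/1) = 0.009.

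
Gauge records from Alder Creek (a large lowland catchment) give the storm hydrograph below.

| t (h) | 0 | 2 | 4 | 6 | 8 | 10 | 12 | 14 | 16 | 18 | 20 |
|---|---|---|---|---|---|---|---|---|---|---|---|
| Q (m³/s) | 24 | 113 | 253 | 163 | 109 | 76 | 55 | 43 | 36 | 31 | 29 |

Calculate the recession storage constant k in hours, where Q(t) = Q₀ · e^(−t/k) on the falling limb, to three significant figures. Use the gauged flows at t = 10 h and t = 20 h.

k ≈ 10.4 h

On the falling limb, Q drops from 76 to 29 m³/s between t = 10 h and t = 20 h (Δt = 10 h).
k = −Δt / ln(Q₂/Q₁) = −10 / ln(29/76) = 10.4 h.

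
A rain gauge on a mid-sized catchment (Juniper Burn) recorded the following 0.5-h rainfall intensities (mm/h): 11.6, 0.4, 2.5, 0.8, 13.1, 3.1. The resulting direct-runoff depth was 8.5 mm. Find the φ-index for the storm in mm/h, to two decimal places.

Only the 2 blocks with intensity above φ contribute runoff: 11.6, 13.1 mm/h.
Σ(I−φ)·Δt = d  ⇒  (11.6+13.1 − 2φ)·0.5 = 8.5
φ = (24.70 − 8.5/0.5) / 2 = 3.85 mm/h.

φ ≈ 3.85 mm/h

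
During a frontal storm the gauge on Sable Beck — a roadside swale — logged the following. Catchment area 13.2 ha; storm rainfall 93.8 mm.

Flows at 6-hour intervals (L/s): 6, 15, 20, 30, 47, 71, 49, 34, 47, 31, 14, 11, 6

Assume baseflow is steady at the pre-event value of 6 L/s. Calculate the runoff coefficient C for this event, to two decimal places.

C ≈ 0.53

ΣQ_DR = 303.0 L/s; V = ΣQ_DR·Δt = 6.545 × 10^6 L.
Runoff depth d = V / A = 49.58 mm.
C = d / P = 49.58 / 93.8 = 0.53.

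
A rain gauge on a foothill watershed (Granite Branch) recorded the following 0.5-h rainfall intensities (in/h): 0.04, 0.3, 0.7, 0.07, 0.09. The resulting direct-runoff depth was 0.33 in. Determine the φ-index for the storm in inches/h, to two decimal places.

Only the 2 blocks with intensity above φ contribute runoff: 0.3, 0.7 in/h.
Σ(I−φ)·Δt = d  ⇒  (0.3+0.7 − 2φ)·0.5 = 0.33
φ = (1.000 − 0.33/0.5) / 2 = 0.17 in/h.

φ ≈ 0.17 in/h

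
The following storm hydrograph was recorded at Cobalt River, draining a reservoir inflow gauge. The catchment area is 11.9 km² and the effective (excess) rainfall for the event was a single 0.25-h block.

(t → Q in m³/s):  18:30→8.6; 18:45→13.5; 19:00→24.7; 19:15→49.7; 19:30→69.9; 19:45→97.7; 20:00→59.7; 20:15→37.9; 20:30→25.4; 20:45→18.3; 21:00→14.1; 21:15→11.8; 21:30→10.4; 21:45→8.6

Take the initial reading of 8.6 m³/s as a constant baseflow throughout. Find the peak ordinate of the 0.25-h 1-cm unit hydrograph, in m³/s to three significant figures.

Direct runoff: 0.0, 4.9, 16.1, 41.1, 61.3, 89.1, 51.1, 29.3, 16.8, 9.7, 5.5, 3.2, 1.8, 0.0 m³/s; ΣQ_DR = 329.9 m³/s, peak = 89.1 m³/s.
Runoff depth d = ΣQ_DR·Δt / A = 329.9 × 900 / (11.9 km²) = 24.95 mm.
The 1-cm UH is the DRH scaled by (10 mm)/d, so U_p = 89.1 × 10/24.95 = 35.7 m³/s.

U_p ≈ 35.7 m³/s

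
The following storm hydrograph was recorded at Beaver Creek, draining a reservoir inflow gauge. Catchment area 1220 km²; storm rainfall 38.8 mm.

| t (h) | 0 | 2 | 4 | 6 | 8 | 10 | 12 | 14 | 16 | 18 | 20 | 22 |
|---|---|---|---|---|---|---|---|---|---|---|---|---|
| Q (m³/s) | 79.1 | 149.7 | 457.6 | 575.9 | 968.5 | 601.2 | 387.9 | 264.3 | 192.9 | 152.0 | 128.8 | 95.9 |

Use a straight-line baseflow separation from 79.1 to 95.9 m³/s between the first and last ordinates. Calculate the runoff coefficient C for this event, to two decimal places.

ΣQ_DR = 3004 m³/s; V = ΣQ_DR·Δt = 2.163 × 10^7 m³.
Runoff depth d = V / A = 17.73 mm.
C = d / P = 17.73 / 38.8 = 0.46.

C ≈ 0.46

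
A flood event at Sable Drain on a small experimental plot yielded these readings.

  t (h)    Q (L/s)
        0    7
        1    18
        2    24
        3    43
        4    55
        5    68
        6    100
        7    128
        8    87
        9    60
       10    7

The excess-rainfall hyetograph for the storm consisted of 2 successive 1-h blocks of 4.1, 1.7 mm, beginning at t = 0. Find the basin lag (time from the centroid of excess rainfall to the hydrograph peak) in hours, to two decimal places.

t_L ≈ 6.21 h

Centroid of excess rainfall: t_c = Σ P_i·t̄_i / ΣP_i = 0.7931 h (block centres at 0.5, 1.5 h).
Hydrograph peak occurs at t = 7 h, so basin lag t_L = 7 − 0.7931 = 6.21 h.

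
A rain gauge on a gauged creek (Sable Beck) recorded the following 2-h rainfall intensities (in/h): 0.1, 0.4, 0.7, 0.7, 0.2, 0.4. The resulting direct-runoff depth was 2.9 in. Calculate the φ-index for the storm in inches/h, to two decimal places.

Only the 5 blocks with intensity above φ contribute runoff: 0.4, 0.7, 0.7, 0.2, 0.4 in/h.
Σ(I−φ)·Δt = d  ⇒  (0.4+0.7+0.7+0.2+0.4 − 5φ)·2 = 2.9
φ = (2.400 − 2.9/2) / 5 = 0.19 in/h.

φ ≈ 0.19 in/h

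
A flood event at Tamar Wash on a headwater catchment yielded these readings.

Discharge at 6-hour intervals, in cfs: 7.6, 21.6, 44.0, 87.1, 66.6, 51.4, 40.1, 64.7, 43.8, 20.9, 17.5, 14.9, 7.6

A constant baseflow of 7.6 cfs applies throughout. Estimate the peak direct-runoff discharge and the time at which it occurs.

Subtracting baseflow gives direct-runoff ordinates: 0.0, 14.0, 36.4, 79.5, 59.0, 43.8, 32.5, 57.1, 36.2, 13.3, 9.9, 7.3, 0.0 cfs.
The maximum is 79.5 cfs, occurring at the reading for t = 18 h.

Q_p = 79.5 cfs at t = 18 h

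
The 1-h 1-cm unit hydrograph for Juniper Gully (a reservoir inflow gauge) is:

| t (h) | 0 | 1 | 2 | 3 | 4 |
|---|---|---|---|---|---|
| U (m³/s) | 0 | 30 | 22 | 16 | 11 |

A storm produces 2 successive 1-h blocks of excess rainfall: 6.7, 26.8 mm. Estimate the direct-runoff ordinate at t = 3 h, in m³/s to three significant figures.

Q ≈ 69.7 m³/s

By discrete convolution, Q_j = Σ (P_i / 10 mm) · U_{j−i}.
At t = 3 h (j=3): Q = (6.7/10)·16 + (26.8/10)·22 = 69.7 m³/s.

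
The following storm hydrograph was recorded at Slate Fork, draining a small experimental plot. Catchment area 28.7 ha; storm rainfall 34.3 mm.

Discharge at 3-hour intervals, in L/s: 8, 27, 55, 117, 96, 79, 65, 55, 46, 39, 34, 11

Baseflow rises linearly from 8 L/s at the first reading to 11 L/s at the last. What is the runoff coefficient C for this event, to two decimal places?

C ≈ 0.57

ΣQ_DR = 518.0 L/s; V = ΣQ_DR·Δt = 5.594 × 10^6 L.
Runoff depth d = V / A = 19.49 mm.
C = d / P = 19.49 / 34.3 = 0.57.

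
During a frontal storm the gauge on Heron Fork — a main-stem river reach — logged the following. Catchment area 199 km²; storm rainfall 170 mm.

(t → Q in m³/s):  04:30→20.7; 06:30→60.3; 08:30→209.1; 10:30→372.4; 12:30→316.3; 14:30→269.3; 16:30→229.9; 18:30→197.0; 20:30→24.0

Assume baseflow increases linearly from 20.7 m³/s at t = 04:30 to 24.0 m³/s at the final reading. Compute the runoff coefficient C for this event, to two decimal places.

C ≈ 0.32

ΣQ_DR = 1498 m³/s; V = ΣQ_DR·Δt = 1.078 × 10^7 m³.
Runoff depth d = V / A = 54.19 mm.
C = d / P = 54.19 / 170 = 0.32.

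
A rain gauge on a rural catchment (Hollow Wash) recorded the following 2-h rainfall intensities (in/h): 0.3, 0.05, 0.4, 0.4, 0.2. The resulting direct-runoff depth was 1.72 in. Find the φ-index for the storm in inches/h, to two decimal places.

φ ≈ 0.11 in/h

Only the 4 blocks with intensity above φ contribute runoff: 0.3, 0.4, 0.4, 0.2 in/h.
Σ(I−φ)·Δt = d  ⇒  (0.3+0.4+0.4+0.2 − 4φ)·2 = 1.72
φ = (1.300 − 1.72/2) / 4 = 0.11 in/h.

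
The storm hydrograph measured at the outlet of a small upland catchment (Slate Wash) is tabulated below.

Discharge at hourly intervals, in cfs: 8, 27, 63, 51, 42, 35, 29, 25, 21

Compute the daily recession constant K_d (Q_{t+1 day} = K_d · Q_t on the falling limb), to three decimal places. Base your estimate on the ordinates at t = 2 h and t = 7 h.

Between t = 2 h and t = 7 h the flow falls from 63 to 25 cfs over 5×1 h = 5 h.
Per-interval ratio K = (25/63)^(1/5) = 0.8312; K_d = K^(24/1) = 0.012.

K_d ≈ 0.012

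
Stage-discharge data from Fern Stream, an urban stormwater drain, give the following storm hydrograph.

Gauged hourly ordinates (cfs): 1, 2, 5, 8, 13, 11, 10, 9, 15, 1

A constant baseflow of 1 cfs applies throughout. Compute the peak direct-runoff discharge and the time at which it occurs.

Subtracting baseflow gives direct-runoff ordinates: 0.0, 1.0, 4.0, 7.0, 12.0, 10.0, 9.0, 8.0, 14.0, 0.0 cfs.
The maximum is 14.0 cfs, occurring at the reading for t = 8 h.

Q_p = 14.0 cfs at t = 8 h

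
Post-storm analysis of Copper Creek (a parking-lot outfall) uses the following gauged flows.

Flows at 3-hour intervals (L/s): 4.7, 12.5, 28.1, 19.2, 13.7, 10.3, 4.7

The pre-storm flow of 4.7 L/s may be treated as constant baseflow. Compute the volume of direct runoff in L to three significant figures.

Direct-runoff ordinates (Q − Q_b): 0.0, 7.8, 23.4, 14.5, 9.0, 5.6, 0.0 L/s.
ΣQ_DR = 60.30 L/s.
With Δt = 3 h = 10800 s, V = ΣQ_DR · Δt = 60.30 × 10800 = 6.51 × 10^5 L.

V ≈ 6.51 × 10^5 L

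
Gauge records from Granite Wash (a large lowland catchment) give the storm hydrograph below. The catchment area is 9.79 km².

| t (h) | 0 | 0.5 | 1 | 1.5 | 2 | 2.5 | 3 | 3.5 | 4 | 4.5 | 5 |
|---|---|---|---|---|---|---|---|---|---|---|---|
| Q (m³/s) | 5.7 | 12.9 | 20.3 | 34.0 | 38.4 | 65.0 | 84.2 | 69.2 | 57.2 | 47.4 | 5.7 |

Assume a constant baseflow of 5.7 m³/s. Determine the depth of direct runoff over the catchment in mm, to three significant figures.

Direct runoff: 0.0, 7.2, 14.6, 28.3, 32.7, 59.3, 78.5, 63.5, 51.5, 41.7, 0.0 m³/s; ΣQ_DR = 377.3 m³/s.
V = ΣQ_DR · Δt = 377.3 × 1800 s = 6.791 × 10^5 m³.
Over A = 9.79 km², depth = V / A = 69.4 mm.

d ≈ 69.4 mm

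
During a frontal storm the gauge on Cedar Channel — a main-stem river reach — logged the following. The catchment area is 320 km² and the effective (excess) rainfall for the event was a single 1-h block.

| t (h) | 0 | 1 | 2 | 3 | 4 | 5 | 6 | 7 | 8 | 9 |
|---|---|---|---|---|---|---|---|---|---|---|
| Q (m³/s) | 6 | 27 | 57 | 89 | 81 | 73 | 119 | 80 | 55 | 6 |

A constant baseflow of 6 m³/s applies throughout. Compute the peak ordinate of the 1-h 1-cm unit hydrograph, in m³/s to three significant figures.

Direct runoff: 0.0, 21.0, 51.0, 83.0, 75.0, 67.0, 113.0, 74.0, 49.0, 0.0 m³/s; ΣQ_DR = 533.0 m³/s, peak = 113.0 m³/s.
Runoff depth d = ΣQ_DR·Δt / A = 533.0 × 3600 / (320 km²) = 5.996 mm.
The 1-cm UH is the DRH scaled by (10 mm)/d, so U_p = 113.0 × 10/5.996 = 188 m³/s.

U_p ≈ 188 m³/s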